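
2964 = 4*741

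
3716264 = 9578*388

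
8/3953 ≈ 0.00202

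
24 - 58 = -34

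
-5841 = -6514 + 673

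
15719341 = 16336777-617436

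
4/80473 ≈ 0.0000497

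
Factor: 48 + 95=11^1*13^1=143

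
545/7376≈0.0739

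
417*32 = 13344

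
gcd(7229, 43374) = 7229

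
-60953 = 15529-76482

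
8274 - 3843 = 4431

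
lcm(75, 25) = 75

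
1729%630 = 469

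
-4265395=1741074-6006469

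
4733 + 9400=14133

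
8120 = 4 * 2030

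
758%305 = 148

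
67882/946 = 71 + 358/473 ≈ 71.76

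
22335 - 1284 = 21051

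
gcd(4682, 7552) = 2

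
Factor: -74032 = -1*2^4*7^1*661^1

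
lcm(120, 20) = 120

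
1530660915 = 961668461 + 568992454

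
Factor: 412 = 2^2 * 103^1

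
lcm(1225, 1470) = 7350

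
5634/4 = 1408+1/2 = 1408.50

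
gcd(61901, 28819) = 7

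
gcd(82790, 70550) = 170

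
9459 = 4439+5020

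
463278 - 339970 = 123308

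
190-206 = -16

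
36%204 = 36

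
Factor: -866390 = -1*2^1*5^1*7^1*12377^1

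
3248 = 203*16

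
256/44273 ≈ 0.00578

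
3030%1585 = 1445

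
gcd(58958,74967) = 1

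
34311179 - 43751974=-9440795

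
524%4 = 0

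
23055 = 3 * 7685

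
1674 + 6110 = 7784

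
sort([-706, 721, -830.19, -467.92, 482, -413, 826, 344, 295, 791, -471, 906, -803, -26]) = [-830.19, -803, -706, -471, -467.92, -413, -26, 295, 344, 482, 721, 791, 826, 906]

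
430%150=130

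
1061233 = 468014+593219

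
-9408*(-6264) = 58931712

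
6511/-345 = -18 - 301/345 ≈ -18.87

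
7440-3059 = 4381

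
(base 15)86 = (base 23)5b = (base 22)5g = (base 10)126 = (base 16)7e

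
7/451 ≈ 0.0155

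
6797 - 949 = 5848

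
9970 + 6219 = 16189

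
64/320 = 1/5 = 0.20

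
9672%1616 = 1592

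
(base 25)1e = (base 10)39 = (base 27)1c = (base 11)36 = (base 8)47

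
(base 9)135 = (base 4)1301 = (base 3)11012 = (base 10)113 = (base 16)71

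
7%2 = 1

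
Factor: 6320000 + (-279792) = 2^4 * 377513^1 = 6040208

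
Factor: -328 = -1 * 2^3 * 41^1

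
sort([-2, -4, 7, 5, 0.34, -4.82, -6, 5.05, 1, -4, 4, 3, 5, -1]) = [-6, -4.82, -4, -4, -2, -1, 0.34, 1, 3, 4, 5, 5, 5.05, 7]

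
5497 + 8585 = 14082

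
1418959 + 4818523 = 6237482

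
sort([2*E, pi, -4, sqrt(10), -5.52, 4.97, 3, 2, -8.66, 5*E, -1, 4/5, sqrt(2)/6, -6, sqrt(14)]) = [-8.66, -6, -5.52, -4, -1, sqrt(2)/6, 4/5, 2, 3, pi, sqrt(10), sqrt(14), 4.97, 2*E, 5*E]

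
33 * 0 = 0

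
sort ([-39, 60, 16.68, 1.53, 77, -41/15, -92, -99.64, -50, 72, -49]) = [-99.64, -92, -50, -49, -39, -41/15, 1.53, 16.68, 60, 72, 77]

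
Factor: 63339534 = 2^1*3^2*3518863^1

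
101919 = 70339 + 31580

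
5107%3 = 1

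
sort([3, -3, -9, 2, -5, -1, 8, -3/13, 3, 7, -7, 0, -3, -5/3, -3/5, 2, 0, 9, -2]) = [-9, -7, -5, -3, -3, -2, -5/3, -1, -3/5, -3/13, 0, 0, 2, 2, 3, 3, 7, 8, 9]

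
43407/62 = 700 + 7/62 ≈ 700.11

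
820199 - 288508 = 531691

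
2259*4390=9917010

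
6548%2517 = 1514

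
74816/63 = 10688/9≈1187.56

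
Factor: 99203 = 13^2*587^1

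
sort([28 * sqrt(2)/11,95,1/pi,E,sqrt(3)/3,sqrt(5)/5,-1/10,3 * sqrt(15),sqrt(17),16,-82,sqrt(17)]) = [-82,-1/10,1/pi,sqrt(5)/5,sqrt(3)/3,E,28 * sqrt(2)/11,sqrt(17),sqrt(17),3 * sqrt(15),16,95]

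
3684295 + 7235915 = 10920210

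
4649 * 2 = 9298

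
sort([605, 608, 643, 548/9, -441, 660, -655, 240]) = [-655, -441, 548/9, 240, 605, 608, 643, 660]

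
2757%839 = 240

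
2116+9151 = 11267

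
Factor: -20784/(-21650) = 2^3*3^1*5^(-2) = 24/25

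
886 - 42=844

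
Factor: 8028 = 2^2*3^2*223^1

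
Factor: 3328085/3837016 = 2^(-3)*5^1*269^(-1)*1783^(-1)*665617^1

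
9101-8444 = 657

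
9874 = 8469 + 1405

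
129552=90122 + 39430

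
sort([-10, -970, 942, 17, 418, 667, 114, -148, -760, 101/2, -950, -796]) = [-970, -950, -796, -760, -148, -10, 17, 101/2, 114, 418, 667, 942]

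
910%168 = 70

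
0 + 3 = 3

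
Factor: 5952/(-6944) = -1*2^1*3^1*7^(-1) = -6/7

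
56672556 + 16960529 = 73633085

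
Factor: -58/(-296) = 2^(-2) * 29^1 * 37^(-1) = 29/148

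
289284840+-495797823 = -206512983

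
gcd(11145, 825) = 15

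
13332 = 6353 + 6979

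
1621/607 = 2 + 407/607 ≈ 2.67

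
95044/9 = 10560 + 4/9 ≈ 10560.44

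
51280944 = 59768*858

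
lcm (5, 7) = 35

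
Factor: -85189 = -1*13^1*6553^1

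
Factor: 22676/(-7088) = -1*2^(-2)*443^(-1)*5669^1 = -5669/1772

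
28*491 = 13748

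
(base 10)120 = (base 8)170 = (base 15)80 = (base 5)440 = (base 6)320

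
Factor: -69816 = -1*2^3*3^1*2909^1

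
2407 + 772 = 3179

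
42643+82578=125221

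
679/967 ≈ 0.702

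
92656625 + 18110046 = 110766671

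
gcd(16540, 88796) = 4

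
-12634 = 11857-24491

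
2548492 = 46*55402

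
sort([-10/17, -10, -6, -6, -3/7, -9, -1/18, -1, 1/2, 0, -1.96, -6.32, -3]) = [-10, -9, -6.32, -6, -6, -3, -1.96, -1, -10/17, -3/7, -1/18, 0, 1/2]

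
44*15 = 660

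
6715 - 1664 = 5051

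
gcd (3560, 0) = 3560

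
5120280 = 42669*120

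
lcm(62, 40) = 1240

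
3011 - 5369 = -2358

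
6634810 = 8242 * 805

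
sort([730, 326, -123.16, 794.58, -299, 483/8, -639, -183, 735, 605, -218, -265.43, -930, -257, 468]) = [-930, -639, -299, -265.43, -257, -218, -183, -123.16, 483/8, 326, 468, 605, 730, 735, 794.58]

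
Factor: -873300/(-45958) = 2^1*3^1*5^2*11^(-1)*41^1*71^1*2089^(-1) = 436650/22979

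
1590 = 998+592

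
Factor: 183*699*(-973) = -1*3^2*7^1*61^1*139^1*233^1 = -124463241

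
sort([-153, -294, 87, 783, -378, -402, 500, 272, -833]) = [-833, -402, -378, -294, -153, 87, 272, 500, 783]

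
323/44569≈0.00725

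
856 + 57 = 913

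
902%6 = 2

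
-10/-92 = 5/46 ≈ 0.109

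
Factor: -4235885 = -1 * 5^1 * 29^1 * 131^1 * 223^1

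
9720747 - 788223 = 8932524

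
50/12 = 25/6≈4.17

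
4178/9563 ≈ 0.437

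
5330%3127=2203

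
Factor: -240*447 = -1*2^4*3^2*5^1*149^1 = -107280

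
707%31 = 25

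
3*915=2745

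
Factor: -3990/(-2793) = 2^1 * 5^1 * 7^(-1) = 10/7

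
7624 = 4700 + 2924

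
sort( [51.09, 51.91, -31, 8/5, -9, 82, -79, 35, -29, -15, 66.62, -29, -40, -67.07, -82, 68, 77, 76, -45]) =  [-82, -79, -67.07, -45, -40, -31, -29, -29, -15, -9, 8/5, 35, 51.09, 51.91, 66.62, 68, 76, 77, 82]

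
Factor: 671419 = 7^1 * 95917^1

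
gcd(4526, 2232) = 62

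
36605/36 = 1016+29/36 ≈ 1016.81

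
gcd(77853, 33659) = 1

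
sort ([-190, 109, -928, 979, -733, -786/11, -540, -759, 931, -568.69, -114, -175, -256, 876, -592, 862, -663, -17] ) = [-928, -759, -733, -663, -592, -568.69, -540, -256, -190, -175, -114, -786/11, -17, 109, 862, 876, 931, 979] 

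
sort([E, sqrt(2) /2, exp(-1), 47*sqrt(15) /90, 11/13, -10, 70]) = [-10, exp(-1), sqrt(2) /2, 11/13, 47*sqrt(15) /90, E, 70]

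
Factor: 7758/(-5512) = -1*2^(-2)*3^2*13^(-1)*53^(-1)*431^1 = -3879/2756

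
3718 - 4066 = -348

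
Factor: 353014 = 2^1*176507^1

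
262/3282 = 131/1641 ≈ 0.0798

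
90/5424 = 15/904 ≈ 0.0166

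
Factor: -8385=-1*3^1*5^1*13^1*43^1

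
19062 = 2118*9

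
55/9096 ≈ 0.00605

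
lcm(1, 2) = 2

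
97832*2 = 195664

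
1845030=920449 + 924581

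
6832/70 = 488/5 = 97.60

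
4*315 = 1260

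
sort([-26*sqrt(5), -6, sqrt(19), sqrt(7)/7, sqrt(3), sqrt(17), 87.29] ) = [-26*sqrt(5), -6, sqrt(7)/7, sqrt(3), sqrt(17), sqrt(19), 87.29] 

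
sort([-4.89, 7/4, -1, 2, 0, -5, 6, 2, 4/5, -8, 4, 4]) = [-8, -5, -4.89, -1, 0, 4/5, 7/4, 2, 2, 4, 4, 6]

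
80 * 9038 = 723040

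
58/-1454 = -29/727 ≈ -0.0399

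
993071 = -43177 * (-23)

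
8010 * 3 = 24030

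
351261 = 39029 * 9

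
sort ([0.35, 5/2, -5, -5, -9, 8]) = [-9, -5, -5, 0.35, 5/2, 8]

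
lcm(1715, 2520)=123480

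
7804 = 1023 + 6781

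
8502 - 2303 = 6199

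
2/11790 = 1/5895≈0.000170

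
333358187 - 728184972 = -394826785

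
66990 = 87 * 770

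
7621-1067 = 6554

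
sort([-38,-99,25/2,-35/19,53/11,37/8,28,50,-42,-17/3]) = [-99,-42,-38,-17/3,-35/19,37/8,53/11,25/2,28,50]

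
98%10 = 8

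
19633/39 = 503+16/39 ≈ 503.41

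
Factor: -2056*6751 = -1*2^3*43^1*157^1*257^1 = -13880056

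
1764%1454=310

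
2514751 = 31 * 81121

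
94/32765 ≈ 0.00287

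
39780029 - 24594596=15185433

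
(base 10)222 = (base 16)de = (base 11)192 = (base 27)86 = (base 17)d1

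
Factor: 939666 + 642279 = 3^1*5^1*263^1*401^1 = 1581945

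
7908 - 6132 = 1776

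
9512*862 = 8199344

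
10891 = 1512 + 9379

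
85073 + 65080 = 150153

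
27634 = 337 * 82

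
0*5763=0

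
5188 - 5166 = 22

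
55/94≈0.585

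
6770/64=105 + 25/32 ≈ 105.78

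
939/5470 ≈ 0.172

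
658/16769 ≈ 0.0392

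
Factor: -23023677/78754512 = -1*2^(-4)*53^1*89^1*1153^(-1)*1423^(-1)*1627^1 = -7674559/26251504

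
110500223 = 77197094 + 33303129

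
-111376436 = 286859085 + -398235521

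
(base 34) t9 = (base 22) 215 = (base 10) 995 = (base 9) 1325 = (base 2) 1111100011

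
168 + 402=570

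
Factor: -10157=-1 * 7^1 * 1451^1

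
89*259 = 23051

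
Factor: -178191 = -1*3^2*13^1*1523^1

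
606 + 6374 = 6980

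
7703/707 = 10+633/707 ≈ 10.90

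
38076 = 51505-13429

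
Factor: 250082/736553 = 2^1*7^1*103^(-1)*7151^(-1)*17863^1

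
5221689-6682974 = -1461285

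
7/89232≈0.0000784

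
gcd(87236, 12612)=4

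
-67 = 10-77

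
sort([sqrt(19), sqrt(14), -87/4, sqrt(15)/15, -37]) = [-37, -87/4, sqrt(15)/15, sqrt(14), sqrt(19)]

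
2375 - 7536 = -5161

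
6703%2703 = 1297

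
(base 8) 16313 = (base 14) 2987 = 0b1110011001011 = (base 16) 1ccb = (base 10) 7371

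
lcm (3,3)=3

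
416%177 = 62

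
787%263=261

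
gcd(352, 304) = 16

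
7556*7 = 52892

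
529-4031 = -3502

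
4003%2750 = 1253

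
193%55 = 28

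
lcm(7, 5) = 35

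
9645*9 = 86805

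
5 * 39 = 195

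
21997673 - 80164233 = -58166560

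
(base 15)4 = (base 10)4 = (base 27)4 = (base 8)4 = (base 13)4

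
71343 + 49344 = 120687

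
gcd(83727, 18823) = 7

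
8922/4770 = 1 + 692/795 ≈ 1.87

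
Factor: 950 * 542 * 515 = 2^2 * 5^3 * 19^1 * 103^1 * 271^1 = 265173500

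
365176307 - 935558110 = -570381803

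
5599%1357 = 171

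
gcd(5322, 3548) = 1774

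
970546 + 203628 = 1174174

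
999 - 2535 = -1536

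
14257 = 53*269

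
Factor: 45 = 3^2*5^1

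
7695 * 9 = 69255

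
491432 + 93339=584771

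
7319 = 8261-942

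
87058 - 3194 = 83864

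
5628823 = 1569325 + 4059498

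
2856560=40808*70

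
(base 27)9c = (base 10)255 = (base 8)377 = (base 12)193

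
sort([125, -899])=[-899, 125]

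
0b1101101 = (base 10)109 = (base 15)74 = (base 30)3j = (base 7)214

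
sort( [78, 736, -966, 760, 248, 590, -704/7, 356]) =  [-966, -704/7, 78, 248, 356, 590, 736, 760]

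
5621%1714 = 479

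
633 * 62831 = 39772023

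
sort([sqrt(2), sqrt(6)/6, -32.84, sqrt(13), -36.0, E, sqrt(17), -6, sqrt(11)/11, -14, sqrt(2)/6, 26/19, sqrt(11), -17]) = [-36.0, -32.84, -17, -14, -6, sqrt(2)/6, sqrt(11)/11, sqrt(6)/6, 26/19, sqrt(2), E, sqrt(11), sqrt(13), sqrt(17)]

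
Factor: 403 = 13^1*31^1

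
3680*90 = 331200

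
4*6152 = 24608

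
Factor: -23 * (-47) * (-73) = -1 * 23^1 * 47^1 * 73^1 = -78913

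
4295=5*859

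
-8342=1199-9541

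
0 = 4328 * 0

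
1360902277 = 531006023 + 829896254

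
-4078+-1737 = -5815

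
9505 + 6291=15796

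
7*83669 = 585683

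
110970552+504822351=615792903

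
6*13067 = 78402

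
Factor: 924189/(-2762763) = -1*7^2*6287^1*920921^(-1) = -308063/920921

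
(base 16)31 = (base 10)49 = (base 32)1h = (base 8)61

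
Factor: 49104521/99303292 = 2^(-2)*11^(-1)*31^(-1)*47^(-1)*1549^(-1)*49104521^1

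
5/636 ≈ 0.00786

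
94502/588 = 160 + 211/294 ≈ 160.72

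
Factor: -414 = -1*2^1*3^2*23^1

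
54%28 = 26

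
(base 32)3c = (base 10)108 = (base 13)84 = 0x6c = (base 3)11000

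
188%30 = 8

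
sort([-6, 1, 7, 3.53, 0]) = [-6, 0, 1, 3.53, 7]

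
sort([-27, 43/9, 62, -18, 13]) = [-27, -18, 43/9, 13, 62]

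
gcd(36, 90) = 18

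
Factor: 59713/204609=3^(-1) * 211^1 * 241^(-1)=211/723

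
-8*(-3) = 24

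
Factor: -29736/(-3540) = 2^1 * 3^1 * 5^(-1) * 7^1 = 42/5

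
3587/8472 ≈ 0.423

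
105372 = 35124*3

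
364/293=1+71/293≈1.24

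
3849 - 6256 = -2407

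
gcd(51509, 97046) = 1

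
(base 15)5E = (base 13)6B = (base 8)131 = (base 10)89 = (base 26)3B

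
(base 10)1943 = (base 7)5444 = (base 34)1n5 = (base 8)3627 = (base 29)290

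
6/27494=3/13747 ≈ 0.000218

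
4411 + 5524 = 9935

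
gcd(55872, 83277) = 9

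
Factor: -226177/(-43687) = 79^(-1)*409^1 = 409/79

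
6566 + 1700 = 8266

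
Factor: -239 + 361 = 2^1*61^1 = 122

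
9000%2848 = 456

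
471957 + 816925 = 1288882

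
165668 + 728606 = 894274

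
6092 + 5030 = 11122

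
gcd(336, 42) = 42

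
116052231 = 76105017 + 39947214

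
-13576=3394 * (-4)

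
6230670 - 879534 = 5351136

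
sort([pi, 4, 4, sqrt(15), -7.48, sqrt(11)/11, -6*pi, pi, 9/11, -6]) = [-6*pi, -7.48, -6, sqrt(11)/11, 9/11, pi, pi, sqrt(15), 4, 4]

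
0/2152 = 0 = 0.00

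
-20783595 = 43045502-63829097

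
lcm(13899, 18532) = 55596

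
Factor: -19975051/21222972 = -1*2^(-2)*3^(-4)*17^1*31^(-1)*2113^(-1)*1175003^1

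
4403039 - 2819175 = 1583864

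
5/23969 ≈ 0.000209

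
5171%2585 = 1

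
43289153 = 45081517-1792364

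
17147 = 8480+8667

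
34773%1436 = 309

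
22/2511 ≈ 0.00876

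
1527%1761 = 1527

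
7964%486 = 188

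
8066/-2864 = -4033/1432 ≈ -2.82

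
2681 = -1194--3875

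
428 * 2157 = 923196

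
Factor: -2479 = -1*37^1*67^1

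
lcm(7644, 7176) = 351624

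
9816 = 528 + 9288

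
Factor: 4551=3^1*37^1*41^1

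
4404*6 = 26424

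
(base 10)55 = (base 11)50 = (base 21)2d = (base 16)37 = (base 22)2b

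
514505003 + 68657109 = 583162112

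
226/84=113/42 ≈ 2.69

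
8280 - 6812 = 1468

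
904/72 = 113/9 ≈ 12.56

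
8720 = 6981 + 1739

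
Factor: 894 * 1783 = 2^1 * 3^1 * 149^1 * 1783^1 = 1594002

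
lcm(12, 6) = 12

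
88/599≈0.147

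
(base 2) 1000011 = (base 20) 37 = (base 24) 2j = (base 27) 2d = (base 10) 67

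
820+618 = 1438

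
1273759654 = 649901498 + 623858156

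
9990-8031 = 1959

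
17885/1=17885=17885.00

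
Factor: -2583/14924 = -1*2^(-2)*3^2*13^(-1) = -9/52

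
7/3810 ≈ 0.00184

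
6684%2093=405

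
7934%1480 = 534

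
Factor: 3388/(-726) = -1*2^1*3^(-1)*7^1 = -14/3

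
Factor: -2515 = -1 * 5^1 * 503^1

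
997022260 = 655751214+341271046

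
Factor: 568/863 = 2^3 * 71^1 * 863^(-1)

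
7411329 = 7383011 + 28318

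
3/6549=1/2183 ≈ 0.000458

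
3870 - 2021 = 1849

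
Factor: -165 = -1 * 3^1 * 5^1 * 11^1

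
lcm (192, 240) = 960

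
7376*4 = 29504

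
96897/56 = 1730 + 17/56 ≈ 1730.30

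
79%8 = 7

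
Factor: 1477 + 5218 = 5^1*13^1*103^1 = 6695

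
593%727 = 593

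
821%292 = 237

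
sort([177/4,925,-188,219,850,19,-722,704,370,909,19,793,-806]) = [-806,-722,-188,19,19,177/4,219,370,704,793,850,909,925]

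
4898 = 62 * 79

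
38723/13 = 2978 + 9/13 ≈ 2978.69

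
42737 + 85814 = 128551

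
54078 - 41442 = 12636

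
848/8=106=106.00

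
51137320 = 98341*520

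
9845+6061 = 15906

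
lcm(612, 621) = 42228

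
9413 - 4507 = 4906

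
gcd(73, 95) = 1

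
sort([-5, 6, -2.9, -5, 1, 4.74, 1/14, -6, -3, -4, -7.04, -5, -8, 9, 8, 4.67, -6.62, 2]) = [-8, -7.04, -6.62, -6, -5, -5, -5, -4, -3, -2.9, 1/14, 1, 2, 4.67, 4.74, 6, 8, 9]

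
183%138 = 45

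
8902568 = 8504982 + 397586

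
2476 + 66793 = 69269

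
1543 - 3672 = -2129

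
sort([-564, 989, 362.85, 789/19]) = [-564, 789/19, 362.85, 989]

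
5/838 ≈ 0.00597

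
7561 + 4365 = 11926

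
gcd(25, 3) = 1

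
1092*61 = 66612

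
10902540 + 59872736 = 70775276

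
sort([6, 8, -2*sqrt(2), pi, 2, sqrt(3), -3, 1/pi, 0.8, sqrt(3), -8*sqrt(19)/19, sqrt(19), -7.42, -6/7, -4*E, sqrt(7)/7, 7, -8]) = [-4*E, -8, -7.42, -3, -2*sqrt(2), -8*sqrt(19)/19, -6/7, 1/pi, sqrt(7)/7, 0.8, sqrt(3), sqrt(3), 2, pi, sqrt(19), 6, 7, 8]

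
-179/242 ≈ -0.740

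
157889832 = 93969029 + 63920803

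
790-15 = 775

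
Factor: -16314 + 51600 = 2^1 * 3^1 * 5881^1 = 35286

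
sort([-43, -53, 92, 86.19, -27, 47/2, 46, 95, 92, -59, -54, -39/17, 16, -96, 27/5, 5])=[-96, -59, -54, -53, -43, -27, -39/17, 5, 27/5, 16, 47/2, 46, 86.19, 92, 92, 95]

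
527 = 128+399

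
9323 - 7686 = 1637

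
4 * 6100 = 24400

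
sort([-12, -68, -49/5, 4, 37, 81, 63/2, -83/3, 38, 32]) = [-68, -83/3, -12, -49/5, 4, 63/2, 32, 37, 38, 81]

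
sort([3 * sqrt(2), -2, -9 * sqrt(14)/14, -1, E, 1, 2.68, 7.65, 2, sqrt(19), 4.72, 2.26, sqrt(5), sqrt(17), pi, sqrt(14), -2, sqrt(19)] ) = [-9 * sqrt(14)/14, -2, -2, -1, 1, 2, sqrt(5), 2.26, 2.68, E, pi, sqrt(14), sqrt(17), 3 * sqrt(2), sqrt(19), sqrt(19), 4.72, 7.65] 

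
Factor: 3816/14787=2^3 * 31^(-1)=8/31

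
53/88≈0.602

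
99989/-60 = -1666 - 29/60 ≈ -1666.48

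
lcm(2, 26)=26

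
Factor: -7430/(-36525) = 2^1*3^(-1)*5^(-1)*487^(-1)*743^1 = 1486/7305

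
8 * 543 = 4344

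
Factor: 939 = 3^1*313^1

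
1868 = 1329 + 539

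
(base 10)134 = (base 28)4m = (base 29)4i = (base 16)86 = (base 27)4q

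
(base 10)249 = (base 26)9f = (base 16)f9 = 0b11111001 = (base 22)b7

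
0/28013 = 0 = 0.00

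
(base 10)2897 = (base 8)5521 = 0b101101010001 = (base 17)a07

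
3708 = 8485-4777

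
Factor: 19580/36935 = 2^2 * 11^1 * 83^(-1) = 44/83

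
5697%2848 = 1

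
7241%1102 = 629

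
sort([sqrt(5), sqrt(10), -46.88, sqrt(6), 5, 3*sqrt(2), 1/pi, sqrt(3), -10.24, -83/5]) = [-46.88, -83/5, -10.24, 1/pi, sqrt(3), sqrt(5), sqrt(6), sqrt(10), 3*sqrt(2), 5]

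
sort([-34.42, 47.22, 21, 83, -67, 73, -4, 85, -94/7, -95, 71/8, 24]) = [-95, -67, -34.42, -94/7, -4, 71/8, 21, 24, 47.22, 73, 83, 85]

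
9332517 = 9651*967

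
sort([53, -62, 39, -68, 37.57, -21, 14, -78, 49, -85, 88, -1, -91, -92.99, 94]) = [-92.99, -91, -85, -78, -68, -62, -21, -1, 14, 37.57, 39, 49, 53, 88, 94]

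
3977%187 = 50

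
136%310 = 136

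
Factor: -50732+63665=3^3 * 479^1=12933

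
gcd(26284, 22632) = 4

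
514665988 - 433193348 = 81472640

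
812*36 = 29232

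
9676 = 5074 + 4602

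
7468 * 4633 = 34599244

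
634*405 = 256770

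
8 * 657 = 5256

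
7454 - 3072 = 4382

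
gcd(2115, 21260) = 5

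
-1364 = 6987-8351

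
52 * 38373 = 1995396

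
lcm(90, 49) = 4410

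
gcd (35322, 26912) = 1682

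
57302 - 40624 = 16678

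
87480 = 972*90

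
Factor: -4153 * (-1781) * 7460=2^2 * 5^1 * 13^1 * 137^1 * 373^1 * 4153^1=55177837780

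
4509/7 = 644 + 1/7 ≈ 644.14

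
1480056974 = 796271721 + 683785253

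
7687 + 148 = 7835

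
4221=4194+27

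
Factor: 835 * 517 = 5^1 * 11^1 * 47^1 * 167^1 = 431695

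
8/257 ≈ 0.0311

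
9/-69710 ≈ -0.000129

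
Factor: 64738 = 2^1*32369^1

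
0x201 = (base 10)513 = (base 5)4023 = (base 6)2213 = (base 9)630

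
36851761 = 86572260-49720499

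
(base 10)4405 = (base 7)15562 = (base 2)1000100110101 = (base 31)4i3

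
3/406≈0.00739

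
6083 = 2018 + 4065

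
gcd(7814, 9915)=1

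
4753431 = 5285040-531609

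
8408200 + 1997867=10406067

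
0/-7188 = 0 = 0.00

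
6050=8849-2799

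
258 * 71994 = 18574452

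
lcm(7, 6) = 42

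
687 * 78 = 53586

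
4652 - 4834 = -182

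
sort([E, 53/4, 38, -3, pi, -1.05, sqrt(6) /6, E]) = [-3, -1.05, sqrt(6) /6, E, E, pi, 53/4, 38]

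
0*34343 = 0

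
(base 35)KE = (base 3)222110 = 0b1011001010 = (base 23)181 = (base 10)714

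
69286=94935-25649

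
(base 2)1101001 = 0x69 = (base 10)105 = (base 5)410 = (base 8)151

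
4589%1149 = 1142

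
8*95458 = 763664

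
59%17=8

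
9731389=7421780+2309609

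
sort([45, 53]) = [45, 53]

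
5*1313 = 6565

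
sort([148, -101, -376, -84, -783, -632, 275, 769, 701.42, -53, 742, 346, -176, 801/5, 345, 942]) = [-783, -632, -376, -176, -101, -84, -53, 148, 801/5, 275, 345, 346, 701.42, 742, 769, 942]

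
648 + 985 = 1633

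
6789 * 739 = 5017071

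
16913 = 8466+8447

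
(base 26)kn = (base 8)1037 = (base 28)jb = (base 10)543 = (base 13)32a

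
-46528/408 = -5816/51 ≈ -114.04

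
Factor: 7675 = 5^2 * 307^1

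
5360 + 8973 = 14333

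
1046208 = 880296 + 165912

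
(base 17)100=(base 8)441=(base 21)dg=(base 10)289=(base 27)aj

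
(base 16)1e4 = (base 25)j9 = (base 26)ig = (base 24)k4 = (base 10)484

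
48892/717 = 68 + 136/717 ≈ 68.19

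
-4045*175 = -707875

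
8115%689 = 536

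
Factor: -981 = -1*3^2*109^1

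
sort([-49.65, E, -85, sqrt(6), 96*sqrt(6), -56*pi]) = [-56*pi, -85, -49.65, sqrt(6), E, 96*sqrt(6)]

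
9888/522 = 1648/87 ≈ 18.94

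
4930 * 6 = 29580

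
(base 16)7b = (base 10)123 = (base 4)1323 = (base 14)8b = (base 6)323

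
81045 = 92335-11290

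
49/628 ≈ 0.0780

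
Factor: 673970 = 2^1 * 5^1 * 11^2 * 557^1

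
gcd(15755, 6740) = 5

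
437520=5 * 87504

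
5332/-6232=-1333/1558 ≈ -0.856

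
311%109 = 93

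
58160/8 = 7270 = 7270.00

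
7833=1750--6083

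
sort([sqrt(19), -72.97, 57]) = [-72.97, sqrt(19), 57]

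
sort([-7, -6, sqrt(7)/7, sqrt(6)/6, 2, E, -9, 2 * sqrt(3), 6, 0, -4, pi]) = [-9, -7, -6, -4, 0, sqrt(7)/7, sqrt(6)/6, 2, E, pi, 2 * sqrt(3), 6]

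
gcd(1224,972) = 36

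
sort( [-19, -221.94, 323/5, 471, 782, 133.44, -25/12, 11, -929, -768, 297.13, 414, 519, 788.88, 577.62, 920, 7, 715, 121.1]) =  [-929, -768, -221.94, -19, -25/12, 7, 11, 323/5, 121.1, 133.44, 297.13, 414, 471, 519, 577.62, 715, 782, 788.88, 920]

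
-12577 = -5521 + -7056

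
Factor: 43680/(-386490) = -1 * 2^4 * 7^1 * 991^(-1) = -112/991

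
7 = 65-58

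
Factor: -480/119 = -1*2^5*3^1*5^1*7^ (-1)*17^ (-1)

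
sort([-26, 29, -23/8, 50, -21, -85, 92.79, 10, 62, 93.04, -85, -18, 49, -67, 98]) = [-85, -85, -67, -26, -21, -18, -23/8, 10, 29, 49, 50, 62, 92.79, 93.04, 98]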